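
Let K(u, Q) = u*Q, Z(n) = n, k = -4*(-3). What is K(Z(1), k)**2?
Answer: 144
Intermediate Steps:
k = 12
K(u, Q) = Q*u
K(Z(1), k)**2 = (12*1)**2 = 12**2 = 144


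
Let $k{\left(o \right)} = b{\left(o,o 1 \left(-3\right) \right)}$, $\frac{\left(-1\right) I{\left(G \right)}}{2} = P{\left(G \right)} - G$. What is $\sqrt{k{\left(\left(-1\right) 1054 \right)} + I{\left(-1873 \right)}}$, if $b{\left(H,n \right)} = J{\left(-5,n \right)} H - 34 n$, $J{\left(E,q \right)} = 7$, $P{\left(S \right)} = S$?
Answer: $i \sqrt{114886} \approx 338.95 i$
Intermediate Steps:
$I{\left(G \right)} = 0$ ($I{\left(G \right)} = - 2 \left(G - G\right) = \left(-2\right) 0 = 0$)
$b{\left(H,n \right)} = - 34 n + 7 H$ ($b{\left(H,n \right)} = 7 H - 34 n = - 34 n + 7 H$)
$k{\left(o \right)} = 109 o$ ($k{\left(o \right)} = - 34 o 1 \left(-3\right) + 7 o = - 34 o \left(-3\right) + 7 o = - 34 \left(- 3 o\right) + 7 o = 102 o + 7 o = 109 o$)
$\sqrt{k{\left(\left(-1\right) 1054 \right)} + I{\left(-1873 \right)}} = \sqrt{109 \left(\left(-1\right) 1054\right) + 0} = \sqrt{109 \left(-1054\right) + 0} = \sqrt{-114886 + 0} = \sqrt{-114886} = i \sqrt{114886}$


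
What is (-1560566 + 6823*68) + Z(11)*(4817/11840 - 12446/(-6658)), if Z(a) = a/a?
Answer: -43222872890607/39415360 ≈ -1.0966e+6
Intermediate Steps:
Z(a) = 1
(-1560566 + 6823*68) + Z(11)*(4817/11840 - 12446/(-6658)) = (-1560566 + 6823*68) + 1*(4817/11840 - 12446/(-6658)) = (-1560566 + 463964) + 1*(4817*(1/11840) - 12446*(-1/6658)) = -1096602 + 1*(4817/11840 + 6223/3329) = -1096602 + 1*(89716113/39415360) = -1096602 + 89716113/39415360 = -43222872890607/39415360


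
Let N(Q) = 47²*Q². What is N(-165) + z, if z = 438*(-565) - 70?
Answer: 59892485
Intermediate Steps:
z = -247540 (z = -247470 - 70 = -247540)
N(Q) = 2209*Q²
N(-165) + z = 2209*(-165)² - 247540 = 2209*27225 - 247540 = 60140025 - 247540 = 59892485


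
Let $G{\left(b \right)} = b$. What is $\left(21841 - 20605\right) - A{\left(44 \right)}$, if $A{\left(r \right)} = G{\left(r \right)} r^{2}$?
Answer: $-83948$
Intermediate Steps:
$A{\left(r \right)} = r^{3}$ ($A{\left(r \right)} = r r^{2} = r^{3}$)
$\left(21841 - 20605\right) - A{\left(44 \right)} = \left(21841 - 20605\right) - 44^{3} = \left(21841 - 20605\right) - 85184 = 1236 - 85184 = -83948$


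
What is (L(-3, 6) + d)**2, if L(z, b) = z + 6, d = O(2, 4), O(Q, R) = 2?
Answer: 25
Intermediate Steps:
d = 2
L(z, b) = 6 + z
(L(-3, 6) + d)**2 = ((6 - 3) + 2)**2 = (3 + 2)**2 = 5**2 = 25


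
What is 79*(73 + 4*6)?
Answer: 7663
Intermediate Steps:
79*(73 + 4*6) = 79*(73 + 24) = 79*97 = 7663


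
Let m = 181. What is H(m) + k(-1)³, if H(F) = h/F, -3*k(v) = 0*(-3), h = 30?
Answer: 30/181 ≈ 0.16575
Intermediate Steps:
k(v) = 0 (k(v) = -0*(-3) = -⅓*0 = 0)
H(F) = 30/F
H(m) + k(-1)³ = 30/181 + 0³ = 30*(1/181) + 0 = 30/181 + 0 = 30/181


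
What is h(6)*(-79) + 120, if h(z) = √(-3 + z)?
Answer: 120 - 79*√3 ≈ -16.832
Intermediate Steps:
h(6)*(-79) + 120 = √(-3 + 6)*(-79) + 120 = √3*(-79) + 120 = -79*√3 + 120 = 120 - 79*√3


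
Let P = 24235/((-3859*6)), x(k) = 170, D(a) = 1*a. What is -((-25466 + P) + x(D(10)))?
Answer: 585727819/23154 ≈ 25297.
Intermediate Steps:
D(a) = a
P = -24235/23154 (P = 24235/(-23154) = 24235*(-1/23154) = -24235/23154 ≈ -1.0467)
-((-25466 + P) + x(D(10))) = -((-25466 - 24235/23154) + 170) = -(-589663999/23154 + 170) = -1*(-585727819/23154) = 585727819/23154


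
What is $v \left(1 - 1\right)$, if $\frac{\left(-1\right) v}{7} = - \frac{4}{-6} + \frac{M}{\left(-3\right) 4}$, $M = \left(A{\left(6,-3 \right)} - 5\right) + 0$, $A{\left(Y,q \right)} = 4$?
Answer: $0$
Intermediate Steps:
$M = -1$ ($M = \left(4 - 5\right) + 0 = -1 + 0 = -1$)
$v = - \frac{21}{4}$ ($v = - 7 \left(- \frac{4}{-6} - \frac{1}{\left(-3\right) 4}\right) = - 7 \left(\left(-4\right) \left(- \frac{1}{6}\right) - \frac{1}{-12}\right) = - 7 \left(\frac{2}{3} - - \frac{1}{12}\right) = - 7 \left(\frac{2}{3} + \frac{1}{12}\right) = \left(-7\right) \frac{3}{4} = - \frac{21}{4} \approx -5.25$)
$v \left(1 - 1\right) = - \frac{21 \left(1 - 1\right)}{4} = \left(- \frac{21}{4}\right) 0 = 0$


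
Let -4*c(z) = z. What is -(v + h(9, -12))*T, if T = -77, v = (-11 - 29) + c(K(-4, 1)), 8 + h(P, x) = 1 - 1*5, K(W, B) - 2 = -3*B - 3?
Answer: -3927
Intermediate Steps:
K(W, B) = -1 - 3*B (K(W, B) = 2 + (-3*B - 3) = 2 + (-3 - 3*B) = -1 - 3*B)
c(z) = -z/4
h(P, x) = -12 (h(P, x) = -8 + (1 - 1*5) = -8 + (1 - 5) = -8 - 4 = -12)
v = -39 (v = (-11 - 29) - (-1 - 3*1)/4 = -40 - (-1 - 3)/4 = -40 - ¼*(-4) = -40 + 1 = -39)
-(v + h(9, -12))*T = -(-39 - 12)*(-77) = -(-51)*(-77) = -1*3927 = -3927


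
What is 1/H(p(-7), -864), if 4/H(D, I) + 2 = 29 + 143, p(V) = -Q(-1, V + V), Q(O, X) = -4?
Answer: 85/2 ≈ 42.500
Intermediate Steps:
p(V) = 4 (p(V) = -1*(-4) = 4)
H(D, I) = 2/85 (H(D, I) = 4/(-2 + (29 + 143)) = 4/(-2 + 172) = 4/170 = 4*(1/170) = 2/85)
1/H(p(-7), -864) = 1/(2/85) = 85/2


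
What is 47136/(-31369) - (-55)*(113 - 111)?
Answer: 3403454/31369 ≈ 108.50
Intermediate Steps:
47136/(-31369) - (-55)*(113 - 111) = 47136*(-1/31369) - (-55)*2 = -47136/31369 - 1*(-110) = -47136/31369 + 110 = 3403454/31369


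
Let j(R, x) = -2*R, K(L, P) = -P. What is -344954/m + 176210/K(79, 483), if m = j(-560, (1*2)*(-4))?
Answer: -3713959/5520 ≈ -672.82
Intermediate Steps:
m = 1120 (m = -2*(-560) = 1120)
-344954/m + 176210/K(79, 483) = -344954/1120 + 176210/((-1*483)) = -344954*1/1120 + 176210/(-483) = -172477/560 + 176210*(-1/483) = -172477/560 - 176210/483 = -3713959/5520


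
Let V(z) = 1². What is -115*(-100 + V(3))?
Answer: 11385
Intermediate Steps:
V(z) = 1
-115*(-100 + V(3)) = -115*(-100 + 1) = -115*(-99) = 11385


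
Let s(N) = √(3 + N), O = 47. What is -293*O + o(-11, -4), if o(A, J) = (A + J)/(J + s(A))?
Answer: -27537/2 + 5*I*√2/4 ≈ -13769.0 + 1.7678*I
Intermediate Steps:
o(A, J) = (A + J)/(J + √(3 + A))
-293*O + o(-11, -4) = -293*47 + (-11 - 4)/(-4 + √(3 - 11)) = -13771 - 15/(-4 + √(-8)) = -13771 - 15/(-4 + 2*I*√2)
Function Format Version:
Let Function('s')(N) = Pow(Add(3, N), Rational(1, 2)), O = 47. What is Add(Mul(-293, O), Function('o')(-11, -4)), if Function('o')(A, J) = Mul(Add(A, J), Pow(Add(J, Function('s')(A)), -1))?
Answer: Add(Rational(-27537, 2), Mul(Rational(5, 4), I, Pow(2, Rational(1, 2)))) ≈ Add(-13769., Mul(1.7678, I))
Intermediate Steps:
Function('o')(A, J) = Mul(Pow(Add(J, Pow(Add(3, A), Rational(1, 2))), -1), Add(A, J)) (Function('o')(A, J) = Mul(Add(A, J), Pow(Add(J, Pow(Add(3, A), Rational(1, 2))), -1)) = Mul(Pow(Add(J, Pow(Add(3, A), Rational(1, 2))), -1), Add(A, J)))
Add(Mul(-293, O), Function('o')(-11, -4)) = Add(Mul(-293, 47), Mul(Pow(Add(-4, Pow(Add(3, -11), Rational(1, 2))), -1), Add(-11, -4))) = Add(-13771, Mul(Pow(Add(-4, Pow(-8, Rational(1, 2))), -1), -15)) = Add(-13771, Mul(Pow(Add(-4, Mul(2, I, Pow(2, Rational(1, 2)))), -1), -15)) = Add(-13771, Mul(-15, Pow(Add(-4, Mul(2, I, Pow(2, Rational(1, 2)))), -1)))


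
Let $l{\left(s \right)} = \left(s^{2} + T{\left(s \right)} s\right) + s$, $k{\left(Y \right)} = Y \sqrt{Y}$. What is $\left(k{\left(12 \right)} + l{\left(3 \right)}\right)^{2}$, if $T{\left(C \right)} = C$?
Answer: $2169 + 1008 \sqrt{3} \approx 3914.9$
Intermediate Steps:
$k{\left(Y \right)} = Y^{\frac{3}{2}}$
$l{\left(s \right)} = s + 2 s^{2}$ ($l{\left(s \right)} = \left(s^{2} + s s\right) + s = \left(s^{2} + s^{2}\right) + s = 2 s^{2} + s = s + 2 s^{2}$)
$\left(k{\left(12 \right)} + l{\left(3 \right)}\right)^{2} = \left(12^{\frac{3}{2}} + 3 \left(1 + 2 \cdot 3\right)\right)^{2} = \left(24 \sqrt{3} + 3 \left(1 + 6\right)\right)^{2} = \left(24 \sqrt{3} + 3 \cdot 7\right)^{2} = \left(24 \sqrt{3} + 21\right)^{2} = \left(21 + 24 \sqrt{3}\right)^{2}$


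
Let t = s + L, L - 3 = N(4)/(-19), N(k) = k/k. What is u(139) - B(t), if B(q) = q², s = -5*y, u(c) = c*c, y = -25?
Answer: 1065120/361 ≈ 2950.5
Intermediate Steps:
N(k) = 1
u(c) = c²
s = 125 (s = -5*(-25) = 125)
L = 56/19 (L = 3 + 1/(-19) = 3 + 1*(-1/19) = 3 - 1/19 = 56/19 ≈ 2.9474)
t = 2431/19 (t = 125 + 56/19 = 2431/19 ≈ 127.95)
u(139) - B(t) = 139² - (2431/19)² = 19321 - 1*5909761/361 = 19321 - 5909761/361 = 1065120/361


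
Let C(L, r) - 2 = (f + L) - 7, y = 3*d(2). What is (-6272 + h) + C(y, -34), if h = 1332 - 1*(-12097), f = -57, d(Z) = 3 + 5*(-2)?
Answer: 7074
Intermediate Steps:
d(Z) = -7 (d(Z) = 3 - 10 = -7)
h = 13429 (h = 1332 + 12097 = 13429)
y = -21 (y = 3*(-7) = -21)
C(L, r) = -62 + L (C(L, r) = 2 + ((-57 + L) - 7) = 2 + (-64 + L) = -62 + L)
(-6272 + h) + C(y, -34) = (-6272 + 13429) + (-62 - 21) = 7157 - 83 = 7074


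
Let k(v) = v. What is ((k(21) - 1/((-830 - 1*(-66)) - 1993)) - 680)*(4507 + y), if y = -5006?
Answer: 906614138/2757 ≈ 3.2884e+5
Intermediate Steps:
((k(21) - 1/((-830 - 1*(-66)) - 1993)) - 680)*(4507 + y) = ((21 - 1/((-830 - 1*(-66)) - 1993)) - 680)*(4507 - 5006) = ((21 - 1/((-830 + 66) - 1993)) - 680)*(-499) = ((21 - 1/(-764 - 1993)) - 680)*(-499) = ((21 - 1/(-2757)) - 680)*(-499) = ((21 - 1*(-1/2757)) - 680)*(-499) = ((21 + 1/2757) - 680)*(-499) = (57898/2757 - 680)*(-499) = -1816862/2757*(-499) = 906614138/2757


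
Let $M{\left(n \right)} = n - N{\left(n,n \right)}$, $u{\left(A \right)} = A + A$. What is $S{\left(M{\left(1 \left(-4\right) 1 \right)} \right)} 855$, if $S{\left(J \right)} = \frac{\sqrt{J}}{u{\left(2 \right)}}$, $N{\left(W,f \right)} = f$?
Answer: $0$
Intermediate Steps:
$u{\left(A \right)} = 2 A$
$M{\left(n \right)} = 0$ ($M{\left(n \right)} = n - n = 0$)
$S{\left(J \right)} = \frac{\sqrt{J}}{4}$ ($S{\left(J \right)} = \frac{\sqrt{J}}{2 \cdot 2} = \frac{\sqrt{J}}{4}$)
$S{\left(M{\left(1 \left(-4\right) 1 \right)} \right)} 855 = \frac{\sqrt{0}}{4} \cdot 855 = \frac{1}{4} \cdot 0 \cdot 855 = 0 \cdot 855 = 0$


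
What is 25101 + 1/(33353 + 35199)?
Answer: 1720723753/68552 ≈ 25101.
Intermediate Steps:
25101 + 1/(33353 + 35199) = 25101 + 1/68552 = 1720723753/68552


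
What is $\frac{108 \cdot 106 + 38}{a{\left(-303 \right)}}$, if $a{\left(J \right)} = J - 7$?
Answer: $- \frac{5743}{155} \approx -37.052$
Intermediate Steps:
$a{\left(J \right)} = -7 + J$
$\frac{108 \cdot 106 + 38}{a{\left(-303 \right)}} = \frac{108 \cdot 106 + 38}{-7 - 303} = \frac{11448 + 38}{-310} = 11486 \left(- \frac{1}{310}\right) = - \frac{5743}{155}$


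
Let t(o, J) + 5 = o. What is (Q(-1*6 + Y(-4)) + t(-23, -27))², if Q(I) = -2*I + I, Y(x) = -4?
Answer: 324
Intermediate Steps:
t(o, J) = -5 + o
Q(I) = -I
(Q(-1*6 + Y(-4)) + t(-23, -27))² = (-(-1*6 - 4) + (-5 - 23))² = (-(-6 - 4) - 28)² = (-1*(-10) - 28)² = (10 - 28)² = (-18)² = 324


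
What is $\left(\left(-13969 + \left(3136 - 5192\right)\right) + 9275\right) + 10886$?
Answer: $4136$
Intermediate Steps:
$\left(\left(-13969 + \left(3136 - 5192\right)\right) + 9275\right) + 10886 = \left(\left(-13969 - 2056\right) + 9275\right) + 10886 = \left(-16025 + 9275\right) + 10886 = -6750 + 10886 = 4136$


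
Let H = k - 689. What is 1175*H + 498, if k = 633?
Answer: -65302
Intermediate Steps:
H = -56 (H = 633 - 689 = -56)
1175*H + 498 = 1175*(-56) + 498 = -65800 + 498 = -65302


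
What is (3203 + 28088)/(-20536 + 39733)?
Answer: 31291/19197 ≈ 1.6300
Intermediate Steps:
(3203 + 28088)/(-20536 + 39733) = 31291/19197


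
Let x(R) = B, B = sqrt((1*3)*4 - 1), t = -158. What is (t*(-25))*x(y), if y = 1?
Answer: 3950*sqrt(11) ≈ 13101.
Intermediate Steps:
B = sqrt(11) (B = sqrt(3*4 - 1) = sqrt(12 - 1) = sqrt(11) ≈ 3.3166)
x(R) = sqrt(11)
(t*(-25))*x(y) = (-158*(-25))*sqrt(11) = 3950*sqrt(11)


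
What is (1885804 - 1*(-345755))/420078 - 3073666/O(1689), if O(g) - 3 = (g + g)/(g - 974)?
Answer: -307726997750821/773363598 ≈ -3.9791e+5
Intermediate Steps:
O(g) = 3 + 2*g/(-974 + g) (O(g) = 3 + (g + g)/(g - 974) = 3 + (2*g)/(-974 + g) = 3 + 2*g/(-974 + g))
(1885804 - 1*(-345755))/420078 - 3073666/O(1689) = (1885804 - 1*(-345755))/420078 - 3073666*(-974 + 1689)/(-2922 + 5*1689) = (1885804 + 345755)*(1/420078) - 3073666*715/(-2922 + 8445) = 2231559*(1/420078) - 3073666/((1/715)*5523) = 743853/140026 - 3073666/5523/715 = 743853/140026 - 3073666*715/5523 = 743853/140026 - 2197671190/5523 = -307726997750821/773363598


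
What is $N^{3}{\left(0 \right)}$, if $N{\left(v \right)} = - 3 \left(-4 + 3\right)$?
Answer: $27$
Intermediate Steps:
$N{\left(v \right)} = 3$ ($N{\left(v \right)} = \left(-3\right) \left(-1\right) = 3$)
$N^{3}{\left(0 \right)} = 3^{3} = 27$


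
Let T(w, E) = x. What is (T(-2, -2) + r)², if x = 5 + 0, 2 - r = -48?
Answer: 3025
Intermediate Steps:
r = 50 (r = 2 - 1*(-48) = 2 + 48 = 50)
x = 5
T(w, E) = 5
(T(-2, -2) + r)² = (5 + 50)² = 55² = 3025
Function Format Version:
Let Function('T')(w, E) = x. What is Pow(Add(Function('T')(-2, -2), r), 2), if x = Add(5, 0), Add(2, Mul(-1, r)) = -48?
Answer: 3025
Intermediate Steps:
r = 50 (r = Add(2, Mul(-1, -48)) = Add(2, 48) = 50)
x = 5
Function('T')(w, E) = 5
Pow(Add(Function('T')(-2, -2), r), 2) = Pow(Add(5, 50), 2) = Pow(55, 2) = 3025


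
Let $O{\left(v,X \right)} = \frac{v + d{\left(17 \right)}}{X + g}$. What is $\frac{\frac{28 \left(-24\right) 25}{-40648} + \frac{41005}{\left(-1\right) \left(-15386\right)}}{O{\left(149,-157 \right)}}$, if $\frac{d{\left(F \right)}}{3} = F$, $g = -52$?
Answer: $- \frac{10059462809}{3127050640} \approx -3.2169$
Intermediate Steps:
$d{\left(F \right)} = 3 F$
$O{\left(v,X \right)} = \frac{51 + v}{-52 + X}$ ($O{\left(v,X \right)} = \frac{v + 3 \cdot 17}{X - 52} = \frac{v + 51}{-52 + X} = \frac{51 + v}{-52 + X}$)
$\frac{\frac{28 \left(-24\right) 25}{-40648} + \frac{41005}{\left(-1\right) \left(-15386\right)}}{O{\left(149,-157 \right)}} = \frac{\frac{28 \left(-24\right) 25}{-40648} + \frac{41005}{\left(-1\right) \left(-15386\right)}}{\frac{1}{-52 - 157} \left(51 + 149\right)} = \frac{\left(-672\right) 25 \left(- \frac{1}{40648}\right) + \frac{41005}{15386}}{\frac{1}{-209} \cdot 200} = \frac{\left(-16800\right) \left(- \frac{1}{40648}\right) + 41005 \cdot \frac{1}{15386}}{\left(- \frac{1}{209}\right) 200} = \frac{\frac{2100}{5081} + \frac{41005}{15386}}{- \frac{200}{209}} = \frac{240657005}{78176266} \left(- \frac{209}{200}\right) = - \frac{10059462809}{3127050640}$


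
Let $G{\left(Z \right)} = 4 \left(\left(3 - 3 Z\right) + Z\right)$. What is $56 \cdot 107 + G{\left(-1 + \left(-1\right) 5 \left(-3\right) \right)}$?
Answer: $5892$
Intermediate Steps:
$G{\left(Z \right)} = 12 - 8 Z$ ($G{\left(Z \right)} = 4 \left(3 - 2 Z\right) = 12 - 8 Z$)
$56 \cdot 107 + G{\left(-1 + \left(-1\right) 5 \left(-3\right) \right)} = 56 \cdot 107 + \left(12 - 8 \left(-1 + \left(-1\right) 5 \left(-3\right)\right)\right) = 5992 + \left(12 - 8 \left(-1 - -15\right)\right) = 5992 + \left(12 - 8 \left(-1 + 15\right)\right) = 5992 + \left(12 - 112\right) = 5992 - 100 = 5892$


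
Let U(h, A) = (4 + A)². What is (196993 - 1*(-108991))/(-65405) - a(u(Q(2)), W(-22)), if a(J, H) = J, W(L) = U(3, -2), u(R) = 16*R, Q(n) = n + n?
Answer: -4491904/65405 ≈ -68.678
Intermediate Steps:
Q(n) = 2*n
W(L) = 4 (W(L) = (4 - 2)² = 2² = 4)
(196993 - 1*(-108991))/(-65405) - a(u(Q(2)), W(-22)) = (196993 - 1*(-108991))/(-65405) - 16*2*2 = (196993 + 108991)*(-1/65405) - 16*4 = 305984*(-1/65405) - 1*64 = -305984/65405 - 64 = -4491904/65405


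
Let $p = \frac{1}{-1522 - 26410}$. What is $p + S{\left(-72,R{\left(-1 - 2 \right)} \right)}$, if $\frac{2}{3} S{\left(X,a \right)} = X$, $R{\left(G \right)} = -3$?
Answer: $- \frac{3016657}{27932} \approx -108.0$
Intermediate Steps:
$S{\left(X,a \right)} = \frac{3 X}{2}$
$p = - \frac{1}{27932}$ ($p = \frac{1}{-27932} = - \frac{1}{27932} \approx -3.5801 \cdot 10^{-5}$)
$p + S{\left(-72,R{\left(-1 - 2 \right)} \right)} = - \frac{1}{27932} + \frac{3}{2} \left(-72\right) = - \frac{1}{27932} - 108 = - \frac{3016657}{27932}$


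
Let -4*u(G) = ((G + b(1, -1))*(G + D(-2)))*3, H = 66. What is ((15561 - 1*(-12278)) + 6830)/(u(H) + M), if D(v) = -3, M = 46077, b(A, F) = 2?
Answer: 34669/42864 ≈ 0.80881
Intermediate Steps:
u(G) = -3*(-3 + G)*(2 + G)/4 (u(G) = -(G + 2)*(G - 3)*3/4 = -(2 + G)*(-3 + G)*3/4 = -(-3 + G)*(2 + G)*3/4 = -3*(-3 + G)*(2 + G)/4)
((15561 - 1*(-12278)) + 6830)/(u(H) + M) = ((15561 - 1*(-12278)) + 6830)/((9/2 - ¾*66² + (¾)*66) + 46077) = ((15561 + 12278) + 6830)/((9/2 - ¾*4356 + 99/2) + 46077) = (27839 + 6830)/((9/2 - 3267 + 99/2) + 46077) = 34669/(-3213 + 46077) = 34669/42864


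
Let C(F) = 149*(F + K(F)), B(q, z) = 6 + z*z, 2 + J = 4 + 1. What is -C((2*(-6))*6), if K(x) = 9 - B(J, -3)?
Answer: 11622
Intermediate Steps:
J = 3 (J = -2 + (4 + 1) = -2 + 5 = 3)
B(q, z) = 6 + z²
K(x) = -6 (K(x) = 9 - (6 + (-3)²) = 9 - (6 + 9) = 9 - 1*15 = 9 - 15 = -6)
C(F) = -894 + 149*F (C(F) = 149*(F - 6) = 149*(-6 + F) = -894 + 149*F)
-C((2*(-6))*6) = -(-894 + 149*((2*(-6))*6)) = -(-894 + 149*(-12*6)) = -(-894 + 149*(-72)) = -(-894 - 10728) = -1*(-11622) = 11622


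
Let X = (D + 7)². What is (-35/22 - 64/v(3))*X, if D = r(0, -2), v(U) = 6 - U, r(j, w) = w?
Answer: -37825/66 ≈ -573.11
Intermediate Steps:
D = -2
X = 25 (X = (-2 + 7)² = 5² = 25)
(-35/22 - 64/v(3))*X = (-35/22 - 64/(6 - 1*3))*25 = (-35*1/22 - 64/(6 - 3))*25 = (-35/22 - 64/3)*25 = -1513/66*25 = -37825/66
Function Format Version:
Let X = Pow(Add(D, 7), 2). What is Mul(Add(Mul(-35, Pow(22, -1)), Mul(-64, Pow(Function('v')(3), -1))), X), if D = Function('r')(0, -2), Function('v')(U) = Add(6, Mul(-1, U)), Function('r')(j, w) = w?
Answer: Rational(-37825, 66) ≈ -573.11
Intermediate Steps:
D = -2
X = 25 (X = Pow(Add(-2, 7), 2) = Pow(5, 2) = 25)
Mul(Add(Mul(-35, Pow(22, -1)), Mul(-64, Pow(Function('v')(3), -1))), X) = Mul(Add(Mul(-35, Pow(22, -1)), Mul(-64, Pow(Add(6, Mul(-1, 3)), -1))), 25) = Mul(Add(Mul(-35, Rational(1, 22)), Mul(-64, Pow(Add(6, -3), -1))), 25) = Mul(Add(Rational(-35, 22), Mul(-64, Pow(3, -1))), 25) = Mul(Add(Rational(-35, 22), Mul(-64, Rational(1, 3))), 25) = Mul(Add(Rational(-35, 22), Rational(-64, 3)), 25) = Mul(Rational(-1513, 66), 25) = Rational(-37825, 66)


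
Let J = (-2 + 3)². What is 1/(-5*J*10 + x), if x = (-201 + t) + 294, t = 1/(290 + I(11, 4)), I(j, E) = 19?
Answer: 309/13288 ≈ 0.023254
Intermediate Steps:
J = 1 (J = 1² = 1)
t = 1/309 (t = 1/(290 + 19) = 1/309 ≈ 0.0032362)
x = 28738/309 (x = (-201 + 1/309) + 294 = -62108/309 + 294 = 28738/309 ≈ 93.003)
1/(-5*J*10 + x) = 1/(-5*1*10 + 28738/309) = 1/(-5*10 + 28738/309) = 1/(-50 + 28738/309) = 1/(13288/309) = 309/13288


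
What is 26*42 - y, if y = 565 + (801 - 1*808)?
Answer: 534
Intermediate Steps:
y = 558 (y = 565 + (801 - 808) = 565 - 7 = 558)
26*42 - y = 26*42 - 1*558 = 1092 - 558 = 534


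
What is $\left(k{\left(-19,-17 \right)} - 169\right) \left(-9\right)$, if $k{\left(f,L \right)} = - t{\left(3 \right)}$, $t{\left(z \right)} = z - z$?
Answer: $1521$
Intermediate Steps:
$t{\left(z \right)} = 0$
$k{\left(f,L \right)} = 0$ ($k{\left(f,L \right)} = \left(-1\right) 0 = 0$)
$\left(k{\left(-19,-17 \right)} - 169\right) \left(-9\right) = \left(0 - 169\right) \left(-9\right) = \left(-169\right) \left(-9\right) = 1521$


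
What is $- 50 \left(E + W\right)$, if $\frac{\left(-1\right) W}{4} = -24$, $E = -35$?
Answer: $-3050$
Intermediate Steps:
$W = 96$ ($W = \left(-4\right) \left(-24\right) = 96$)
$- 50 \left(E + W\right) = - 50 \left(-35 + 96\right) = \left(-50\right) 61 = -3050$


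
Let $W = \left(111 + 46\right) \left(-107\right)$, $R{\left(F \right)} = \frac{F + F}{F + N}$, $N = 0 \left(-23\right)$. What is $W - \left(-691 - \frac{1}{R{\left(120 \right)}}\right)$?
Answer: $- \frac{32215}{2} \approx -16108.0$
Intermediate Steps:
$N = 0$
$R{\left(F \right)} = 2$ ($R{\left(F \right)} = \frac{F + F}{F + 0} = \frac{2 F}{F} = 2$)
$W = -16799$ ($W = 157 \left(-107\right) = -16799$)
$W - \left(-691 - \frac{1}{R{\left(120 \right)}}\right) = -16799 - \left(-691 - \frac{1}{2}\right) = -16799 - - \frac{1383}{2} = -16799 + \frac{1383}{2} = - \frac{32215}{2}$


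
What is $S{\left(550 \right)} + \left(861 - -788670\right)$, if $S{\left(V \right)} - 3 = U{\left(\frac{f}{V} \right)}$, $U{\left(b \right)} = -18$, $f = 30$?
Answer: $789516$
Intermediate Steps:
$S{\left(V \right)} = -15$ ($S{\left(V \right)} = 3 - 18 = -15$)
$S{\left(550 \right)} + \left(861 - -788670\right) = -15 + \left(861 - -788670\right) = -15 + \left(861 + 788670\right) = -15 + 789531 = 789516$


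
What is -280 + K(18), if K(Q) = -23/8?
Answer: -2263/8 ≈ -282.88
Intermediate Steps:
K(Q) = -23/8 (K(Q) = -23*⅛ = -23/8)
-280 + K(18) = -280 - 23/8 = -2263/8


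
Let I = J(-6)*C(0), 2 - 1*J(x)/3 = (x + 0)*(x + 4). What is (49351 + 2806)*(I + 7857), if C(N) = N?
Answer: 409797549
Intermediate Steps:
J(x) = 6 - 3*x*(4 + x) (J(x) = 6 - 3*(x + 0)*(x + 4) = 6 - 3*x*(4 + x))
I = 0 (I = (6 - 12*(-6) - 3*(-6)²)*0 = (6 + 72 - 3*36)*0 = (6 + 72 - 108)*0 = -30*0 = 0)
(49351 + 2806)*(I + 7857) = (49351 + 2806)*(0 + 7857) = 52157*7857 = 409797549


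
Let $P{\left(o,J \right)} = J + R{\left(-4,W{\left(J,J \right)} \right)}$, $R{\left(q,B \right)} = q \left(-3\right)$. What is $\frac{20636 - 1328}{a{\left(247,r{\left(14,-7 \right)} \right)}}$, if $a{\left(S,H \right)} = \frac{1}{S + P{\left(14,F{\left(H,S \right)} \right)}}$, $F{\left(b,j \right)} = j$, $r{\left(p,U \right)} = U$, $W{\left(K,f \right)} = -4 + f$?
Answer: $9769848$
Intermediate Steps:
$R{\left(q,B \right)} = - 3 q$
$P{\left(o,J \right)} = 12 + J$ ($P{\left(o,J \right)} = J - -12 = J + 12 = 12 + J$)
$a{\left(S,H \right)} = \frac{1}{12 + 2 S}$ ($a{\left(S,H \right)} = \frac{1}{S + \left(12 + S\right)} = \frac{1}{12 + 2 S}$)
$\frac{20636 - 1328}{a{\left(247,r{\left(14,-7 \right)} \right)}} = \frac{20636 - 1328}{\frac{1}{2} \frac{1}{6 + 247}} = \frac{19308}{\frac{1}{2} \cdot \frac{1}{253}} = 19308 \frac{1}{\frac{1}{506}} = 19308 \cdot 506 = 9769848$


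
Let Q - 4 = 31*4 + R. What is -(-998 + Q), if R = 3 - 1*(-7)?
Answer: 860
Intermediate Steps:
R = 10 (R = 3 + 7 = 10)
Q = 138 (Q = 4 + (31*4 + 10) = 4 + (124 + 10) = 4 + 134 = 138)
-(-998 + Q) = -(-998 + 138) = -1*(-860) = 860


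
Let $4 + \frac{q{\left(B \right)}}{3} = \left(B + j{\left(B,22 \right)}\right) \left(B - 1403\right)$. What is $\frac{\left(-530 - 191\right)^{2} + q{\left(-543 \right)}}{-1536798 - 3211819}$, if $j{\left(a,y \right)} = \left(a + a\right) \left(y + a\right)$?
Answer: $\frac{3299485565}{4748617} \approx 694.83$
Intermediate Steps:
$j{\left(a,y \right)} = 2 a \left(a + y\right)$
$q{\left(B \right)} = -12 + 3 \left(-1403 + B\right) \left(B + 2 B \left(22 + B\right)\right)$ ($q{\left(B \right)} = -12 + 3 \left(B + 2 B \left(B + 22\right)\right) \left(B - 1403\right) = -12 + 3 \left(B + 2 B \left(22 + B\right)\right) \left(-1403 + B\right) = -12 + 3 \left(-1403 + B\right) \left(B + 2 B \left(22 + B\right)\right)$)
$\frac{\left(-530 - 191\right)^{2} + q{\left(-543 \right)}}{-1536798 - 3211819} = \frac{\left(-530 - 191\right)^{2} - \left(-102846903 + 960618042 + 2442234267\right)}{-1536798 - 3211819} = \frac{\left(-721\right)^{2} + \left(-12 + 102846915 - 2442234267 + 6 \left(-160103007\right)\right)}{-4748617} = \left(519841 - 3300005406\right) \left(- \frac{1}{4748617}\right) = \left(-3299485565\right) \left(- \frac{1}{4748617}\right) = \frac{3299485565}{4748617}$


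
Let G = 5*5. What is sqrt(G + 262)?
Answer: sqrt(287) ≈ 16.941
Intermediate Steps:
G = 25
sqrt(G + 262) = sqrt(25 + 262) = sqrt(287)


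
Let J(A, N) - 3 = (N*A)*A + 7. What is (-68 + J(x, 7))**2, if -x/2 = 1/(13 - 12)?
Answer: 900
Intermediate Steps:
x = -2 (x = -2/(13 - 12) = -2/1 = -2*1 = -2)
J(A, N) = 10 + N*A**2 (J(A, N) = 3 + ((N*A)*A + 7) = 3 + ((A*N)*A + 7) = 3 + (N*A**2 + 7) = 3 + (7 + N*A**2) = 10 + N*A**2)
(-68 + J(x, 7))**2 = (-68 + (10 + 7*(-2)**2))**2 = (-68 + (10 + 7*4))**2 = (-68 + (10 + 28))**2 = (-68 + 38)**2 = (-30)**2 = 900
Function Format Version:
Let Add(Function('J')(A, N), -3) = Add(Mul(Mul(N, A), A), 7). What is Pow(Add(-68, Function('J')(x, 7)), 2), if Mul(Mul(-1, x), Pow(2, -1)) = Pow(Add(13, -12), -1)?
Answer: 900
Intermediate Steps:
x = -2 (x = Mul(-2, Pow(Add(13, -12), -1)) = Mul(-2, Pow(1, -1)) = Mul(-2, 1) = -2)
Function('J')(A, N) = Add(10, Mul(N, Pow(A, 2))) (Function('J')(A, N) = Add(3, Add(Mul(Mul(N, A), A), 7)) = Add(3, Add(Mul(Mul(A, N), A), 7)) = Add(3, Add(Mul(N, Pow(A, 2)), 7)) = Add(3, Add(7, Mul(N, Pow(A, 2)))) = Add(10, Mul(N, Pow(A, 2))))
Pow(Add(-68, Function('J')(x, 7)), 2) = Pow(Add(-68, Add(10, Mul(7, Pow(-2, 2)))), 2) = Pow(Add(-68, Add(10, Mul(7, 4))), 2) = Pow(Add(-68, Add(10, 28)), 2) = Pow(Add(-68, 38), 2) = Pow(-30, 2) = 900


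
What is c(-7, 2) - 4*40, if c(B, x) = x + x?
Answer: -156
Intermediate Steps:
c(B, x) = 2*x
c(-7, 2) - 4*40 = 2*2 - 4*40 = 4 - 160 = -156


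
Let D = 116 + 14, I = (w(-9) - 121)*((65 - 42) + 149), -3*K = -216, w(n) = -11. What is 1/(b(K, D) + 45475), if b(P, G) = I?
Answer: 1/22771 ≈ 4.3916e-5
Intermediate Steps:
K = 72 (K = -1/3*(-216) = 72)
I = -22704 (I = (-11 - 121)*((65 - 42) + 149) = -132*(23 + 149) = -132*172 = -22704)
D = 130
b(P, G) = -22704
1/(b(K, D) + 45475) = 1/(-22704 + 45475) = 1/22771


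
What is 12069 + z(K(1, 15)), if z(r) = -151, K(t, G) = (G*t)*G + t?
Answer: 11918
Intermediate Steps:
K(t, G) = t + t*G² (K(t, G) = t*G² + t = t + t*G²)
12069 + z(K(1, 15)) = 12069 - 151 = 11918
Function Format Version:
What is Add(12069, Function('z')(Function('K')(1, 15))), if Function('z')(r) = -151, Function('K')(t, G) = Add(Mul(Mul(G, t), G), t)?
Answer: 11918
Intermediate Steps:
Function('K')(t, G) = Add(t, Mul(t, Pow(G, 2))) (Function('K')(t, G) = Add(Mul(t, Pow(G, 2)), t) = Add(t, Mul(t, Pow(G, 2))))
Add(12069, Function('z')(Function('K')(1, 15))) = Add(12069, -151) = 11918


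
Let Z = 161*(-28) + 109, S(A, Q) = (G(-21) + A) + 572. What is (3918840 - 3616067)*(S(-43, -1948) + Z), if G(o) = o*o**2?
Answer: -3975712263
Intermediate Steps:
G(o) = o**3
S(A, Q) = -8689 + A (S(A, Q) = ((-21)**3 + A) + 572 = (-9261 + A) + 572 = -8689 + A)
Z = -4399 (Z = -4508 + 109 = -4399)
(3918840 - 3616067)*(S(-43, -1948) + Z) = (3918840 - 3616067)*((-8689 - 43) - 4399) = 302773*(-8732 - 4399) = 302773*(-13131) = -3975712263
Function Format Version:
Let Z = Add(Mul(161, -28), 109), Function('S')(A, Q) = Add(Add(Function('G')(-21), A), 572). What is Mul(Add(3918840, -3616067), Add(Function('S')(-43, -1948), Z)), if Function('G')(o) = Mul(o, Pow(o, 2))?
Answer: -3975712263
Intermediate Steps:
Function('G')(o) = Pow(o, 3)
Function('S')(A, Q) = Add(-8689, A) (Function('S')(A, Q) = Add(Add(Pow(-21, 3), A), 572) = Add(Add(-9261, A), 572) = Add(-8689, A))
Z = -4399 (Z = Add(-4508, 109) = -4399)
Mul(Add(3918840, -3616067), Add(Function('S')(-43, -1948), Z)) = Mul(Add(3918840, -3616067), Add(Add(-8689, -43), -4399)) = Mul(302773, Add(-8732, -4399)) = Mul(302773, -13131) = -3975712263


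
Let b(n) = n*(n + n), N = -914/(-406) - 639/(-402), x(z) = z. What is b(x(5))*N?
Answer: 2611925/13601 ≈ 192.04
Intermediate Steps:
N = 104477/27202 (N = -914*(-1/406) - 639*(-1/402) = 457/203 + 213/134 = 104477/27202 ≈ 3.8408)
b(n) = 2*n² (b(n) = n*(2*n) = 2*n²)
b(x(5))*N = (2*5²)*(104477/27202) = (2*25)*(104477/27202) = 50*(104477/27202) = 2611925/13601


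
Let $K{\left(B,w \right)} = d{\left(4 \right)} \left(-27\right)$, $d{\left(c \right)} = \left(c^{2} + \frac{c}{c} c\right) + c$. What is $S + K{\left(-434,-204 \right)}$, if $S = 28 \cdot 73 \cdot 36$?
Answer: $72936$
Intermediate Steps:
$d{\left(c \right)} = c^{2} + 2 c$ ($d{\left(c \right)} = \left(c^{2} + 1 c\right) + c = \left(c^{2} + c\right) + c = \left(c + c^{2}\right) + c = c^{2} + 2 c$)
$K{\left(B,w \right)} = -648$ ($K{\left(B,w \right)} = 4 \left(2 + 4\right) \left(-27\right) = 4 \cdot 6 \left(-27\right) = 24 \left(-27\right) = -648$)
$S = 73584$ ($S = 2044 \cdot 36 = 73584$)
$S + K{\left(-434,-204 \right)} = 73584 - 648 = 72936$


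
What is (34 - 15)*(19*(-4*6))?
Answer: -8664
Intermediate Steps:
(34 - 15)*(19*(-4*6)) = 19*(19*(-24)) = 19*(-456) = -8664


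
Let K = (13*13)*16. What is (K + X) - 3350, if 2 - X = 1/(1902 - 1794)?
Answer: -69553/108 ≈ -644.01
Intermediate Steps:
X = 215/108 (X = 2 - 1/(1902 - 1794) = 2 - 1/108 = 215/108 ≈ 1.9907)
K = 2704 (K = 169*16 = 2704)
(K + X) - 3350 = (2704 + 215/108) - 3350 = 292247/108 - 3350 = -69553/108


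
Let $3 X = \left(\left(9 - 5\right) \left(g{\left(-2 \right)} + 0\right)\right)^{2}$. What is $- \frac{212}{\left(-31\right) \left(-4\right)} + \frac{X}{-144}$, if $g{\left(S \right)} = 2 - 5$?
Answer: $- \frac{190}{93} \approx -2.043$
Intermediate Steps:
$g{\left(S \right)} = -3$
$X = 48$ ($X = \frac{\left(\left(9 - 5\right) \left(-3 + 0\right)\right)^{2}}{3} = \frac{\left(4 \left(-3\right)\right)^{2}}{3} = \frac{\left(-12\right)^{2}}{3} = \frac{1}{3} \cdot 144 = 48$)
$- \frac{212}{\left(-31\right) \left(-4\right)} + \frac{X}{-144} = - \frac{212}{\left(-31\right) \left(-4\right)} + \frac{48}{-144} = - \frac{212}{124} + 48 \left(- \frac{1}{144}\right) = \left(-212\right) \frac{1}{124} - \frac{1}{3} = - \frac{53}{31} - \frac{1}{3} = - \frac{190}{93}$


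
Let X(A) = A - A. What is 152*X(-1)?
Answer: 0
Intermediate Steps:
X(A) = 0
152*X(-1) = 152*0 = 0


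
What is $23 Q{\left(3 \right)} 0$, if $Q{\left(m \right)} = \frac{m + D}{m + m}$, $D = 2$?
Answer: $0$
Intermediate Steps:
$Q{\left(m \right)} = \frac{2 + m}{2 m}$ ($Q{\left(m \right)} = \frac{m + 2}{m + m} = \frac{2 + m}{2 m}$)
$23 Q{\left(3 \right)} 0 = 23 \frac{2 + 3}{2 \cdot 3} \cdot 0 = 23 \cdot \frac{1}{2} \cdot \frac{1}{3} \cdot 5 \cdot 0 = 23 \cdot \frac{5}{6} \cdot 0 = \frac{115}{6} \cdot 0 = 0$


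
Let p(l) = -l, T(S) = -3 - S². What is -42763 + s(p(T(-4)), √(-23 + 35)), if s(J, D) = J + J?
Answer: -42725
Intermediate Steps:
s(J, D) = 2*J
-42763 + s(p(T(-4)), √(-23 + 35)) = -42763 + 2*(-(-3 - 1*(-4)²)) = -42763 + 2*(-(-3 - 1*16)) = -42763 + 2*(-(-3 - 16)) = -42763 + 2*(-1*(-19)) = -42763 + 2*19 = -42763 + 38 = -42725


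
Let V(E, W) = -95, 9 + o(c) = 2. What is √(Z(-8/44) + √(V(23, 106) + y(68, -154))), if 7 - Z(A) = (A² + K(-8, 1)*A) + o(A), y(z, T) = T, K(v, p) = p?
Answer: √(1712 + 121*I*√249)/11 ≈ 4.2037 + 1.8769*I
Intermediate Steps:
o(c) = -7 (o(c) = -9 + 2 = -7)
Z(A) = 14 - A - A² (Z(A) = 7 - ((A² + 1*A) - 7) = 7 - ((A² + A) - 7) = 7 - ((A + A²) - 7) = 7 - (-7 + A + A²) = 7 + (7 - A - A²) = 14 - A - A²)
√(Z(-8/44) + √(V(23, 106) + y(68, -154))) = √((14 - (-8)/44 - (-8/44)²) + √(-95 - 154)) = √((14 - (-8)/44 - (-8*1/44)²) + √(-249)) = √((14 - 1*(-2/11) - (-2/11)²) + I*√249) = √((14 + 2/11 - 1*4/121) + I*√249) = √((14 + 2/11 - 4/121) + I*√249) = √(1712/121 + I*√249)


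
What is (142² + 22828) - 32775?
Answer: 10217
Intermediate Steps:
(142² + 22828) - 32775 = (20164 + 22828) - 32775 = 42992 - 32775 = 10217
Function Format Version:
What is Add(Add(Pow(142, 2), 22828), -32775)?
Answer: 10217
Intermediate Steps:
Add(Add(Pow(142, 2), 22828), -32775) = Add(Add(20164, 22828), -32775) = Add(42992, -32775) = 10217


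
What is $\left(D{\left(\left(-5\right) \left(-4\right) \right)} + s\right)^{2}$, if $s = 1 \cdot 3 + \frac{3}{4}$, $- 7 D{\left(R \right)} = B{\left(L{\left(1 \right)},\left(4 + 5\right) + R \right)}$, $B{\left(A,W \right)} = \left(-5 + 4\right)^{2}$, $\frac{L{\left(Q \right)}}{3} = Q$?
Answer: $\frac{10201}{784} \approx 13.011$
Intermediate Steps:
$L{\left(Q \right)} = 3 Q$
$B{\left(A,W \right)} = 1$ ($B{\left(A,W \right)} = \left(-1\right)^{2} = 1$)
$D{\left(R \right)} = - \frac{1}{7}$ ($D{\left(R \right)} = \left(- \frac{1}{7}\right) 1 = - \frac{1}{7}$)
$s = \frac{15}{4}$ ($s = 3 + 3 \cdot \frac{1}{4} = 3 + \frac{3}{4} = \frac{15}{4} \approx 3.75$)
$\left(D{\left(\left(-5\right) \left(-4\right) \right)} + s\right)^{2} = \left(- \frac{1}{7} + \frac{15}{4}\right)^{2} = \left(\frac{101}{28}\right)^{2} = \frac{10201}{784}$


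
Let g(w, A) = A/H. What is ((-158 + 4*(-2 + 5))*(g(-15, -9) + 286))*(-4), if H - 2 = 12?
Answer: 1166540/7 ≈ 1.6665e+5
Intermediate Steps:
H = 14 (H = 2 + 12 = 14)
g(w, A) = A/14
((-158 + 4*(-2 + 5))*(g(-15, -9) + 286))*(-4) = ((-158 + 4*(-2 + 5))*((1/14)*(-9) + 286))*(-4) = ((-158 + 4*3)*(-9/14 + 286))*(-4) = ((-158 + 12)*(3995/14))*(-4) = -146*3995/14*(-4) = -291635/7*(-4) = 1166540/7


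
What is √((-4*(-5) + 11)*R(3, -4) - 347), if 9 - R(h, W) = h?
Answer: I*√161 ≈ 12.689*I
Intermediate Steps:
R(h, W) = 9 - h
√((-4*(-5) + 11)*R(3, -4) - 347) = √((-4*(-5) + 11)*(9 - 1*3) - 347) = √((20 + 11)*(9 - 3) - 347) = √(31*6 - 347) = √(186 - 347) = √(-161) = I*√161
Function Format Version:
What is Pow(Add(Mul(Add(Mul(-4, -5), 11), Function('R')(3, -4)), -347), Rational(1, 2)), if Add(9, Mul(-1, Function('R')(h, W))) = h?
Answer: Mul(I, Pow(161, Rational(1, 2))) ≈ Mul(12.689, I)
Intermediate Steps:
Function('R')(h, W) = Add(9, Mul(-1, h))
Pow(Add(Mul(Add(Mul(-4, -5), 11), Function('R')(3, -4)), -347), Rational(1, 2)) = Pow(Add(Mul(Add(Mul(-4, -5), 11), Add(9, Mul(-1, 3))), -347), Rational(1, 2)) = Pow(Add(Mul(Add(20, 11), Add(9, -3)), -347), Rational(1, 2)) = Pow(Add(Mul(31, 6), -347), Rational(1, 2)) = Pow(Add(186, -347), Rational(1, 2)) = Pow(-161, Rational(1, 2)) = Mul(I, Pow(161, Rational(1, 2)))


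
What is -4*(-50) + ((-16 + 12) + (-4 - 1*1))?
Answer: 191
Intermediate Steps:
-4*(-50) + ((-16 + 12) + (-4 - 1*1)) = 200 + (-4 + (-4 - 1)) = 200 + (-4 - 5) = 200 - 9 = 191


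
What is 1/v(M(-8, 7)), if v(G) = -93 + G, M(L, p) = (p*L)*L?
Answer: 1/355 ≈ 0.0028169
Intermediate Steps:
M(L, p) = p*L² (M(L, p) = (L*p)*L = p*L²)
1/v(M(-8, 7)) = 1/(-93 + 7*(-8)²) = 1/(-93 + 7*64) = 1/(-93 + 448) = 1/355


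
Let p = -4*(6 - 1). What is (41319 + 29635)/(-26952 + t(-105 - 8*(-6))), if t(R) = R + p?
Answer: -70954/27029 ≈ -2.6251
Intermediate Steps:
p = -20 (p = -4*5 = -20)
t(R) = -20 + R (t(R) = R - 20 = -20 + R)
(41319 + 29635)/(-26952 + t(-105 - 8*(-6))) = (41319 + 29635)/(-26952 + (-20 + (-105 - 8*(-6)))) = 70954/(-26952 + (-20 + (-105 + 48))) = 70954/(-26952 + (-20 - 57)) = 70954/(-26952 - 77) = 70954/(-27029) = 70954*(-1/27029) = -70954/27029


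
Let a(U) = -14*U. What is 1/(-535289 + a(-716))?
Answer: -1/525265 ≈ -1.9038e-6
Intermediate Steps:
1/(-535289 + a(-716)) = 1/(-535289 - 14*(-716)) = 1/(-535289 + 10024) = 1/(-525265) = -1/525265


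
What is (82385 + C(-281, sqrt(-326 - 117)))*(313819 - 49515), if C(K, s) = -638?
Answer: 21606059088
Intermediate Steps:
(82385 + C(-281, sqrt(-326 - 117)))*(313819 - 49515) = (82385 - 638)*(313819 - 49515) = 81747*264304 = 21606059088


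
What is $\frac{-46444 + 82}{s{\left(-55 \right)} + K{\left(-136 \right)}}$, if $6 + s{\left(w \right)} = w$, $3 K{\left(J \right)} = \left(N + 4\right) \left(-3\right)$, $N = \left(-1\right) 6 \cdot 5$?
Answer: $\frac{46362}{35} \approx 1324.6$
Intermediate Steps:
$N = -30$ ($N = \left(-6\right) 5 = -30$)
$K{\left(J \right)} = 26$ ($K{\left(J \right)} = \frac{\left(-30 + 4\right) \left(-3\right)}{3} = \frac{\left(-26\right) \left(-3\right)}{3} = \frac{1}{3} \cdot 78 = 26$)
$s{\left(w \right)} = -6 + w$
$\frac{-46444 + 82}{s{\left(-55 \right)} + K{\left(-136 \right)}} = \frac{-46444 + 82}{\left(-6 - 55\right) + 26} = - \frac{46362}{-61 + 26} = - \frac{46362}{-35} = \left(-46362\right) \left(- \frac{1}{35}\right) = \frac{46362}{35}$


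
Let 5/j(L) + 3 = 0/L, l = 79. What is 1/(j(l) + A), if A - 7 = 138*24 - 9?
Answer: 3/9925 ≈ 0.00030227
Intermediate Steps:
j(L) = -5/3 (j(L) = 5/(-3 + 0/L) = 5/(-3 + 0) = 5/(-3) = 5*(-⅓) = -5/3)
A = 3310 (A = 7 + (138*24 - 9) = 7 + (3312 - 9) = 7 + 3303 = 3310)
1/(j(l) + A) = 1/(-5/3 + 3310) = 1/(9925/3) = 3/9925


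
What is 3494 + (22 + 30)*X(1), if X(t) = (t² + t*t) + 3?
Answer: 3754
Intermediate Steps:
X(t) = 3 + 2*t² (X(t) = (t² + t²) + 3 = 2*t² + 3 = 3 + 2*t²)
3494 + (22 + 30)*X(1) = 3494 + (22 + 30)*(3 + 2*1²) = 3494 + 52*(3 + 2*1) = 3494 + 52*(3 + 2) = 3494 + 52*5 = 3494 + 260 = 3754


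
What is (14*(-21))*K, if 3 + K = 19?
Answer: -4704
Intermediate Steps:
K = 16 (K = -3 + 19 = 16)
(14*(-21))*K = (14*(-21))*16 = -294*16 = -4704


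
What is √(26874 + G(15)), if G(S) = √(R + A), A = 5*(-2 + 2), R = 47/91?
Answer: √(222543594 + 91*√4277)/91 ≈ 163.94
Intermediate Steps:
R = 47/91 (R = 47*(1/91) = 47/91 ≈ 0.51648)
A = 0 (A = 5*0 = 0)
G(S) = √4277/91 (G(S) = √(47/91 + 0) = √(47/91) = √4277/91)
√(26874 + G(15)) = √(26874 + √4277/91)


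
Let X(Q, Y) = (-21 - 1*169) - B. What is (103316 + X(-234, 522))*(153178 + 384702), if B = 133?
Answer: 55397874840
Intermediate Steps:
X(Q, Y) = -323 (X(Q, Y) = (-21 - 1*169) - 1*133 = (-21 - 169) - 133 = -190 - 133 = -323)
(103316 + X(-234, 522))*(153178 + 384702) = (103316 - 323)*(153178 + 384702) = 102993*537880 = 55397874840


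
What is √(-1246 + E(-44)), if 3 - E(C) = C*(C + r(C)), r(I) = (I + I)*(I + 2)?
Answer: √159445 ≈ 399.31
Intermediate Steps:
r(I) = 2*I*(2 + I) (r(I) = (2*I)*(2 + I) = 2*I*(2 + I))
E(C) = 3 - C*(C + 2*C*(2 + C))
√(-1246 + E(-44)) = √(-1246 + (3 - 5*(-44)² - 2*(-44)³)) = √(-1246 + (3 - 5*1936 - 2*(-85184))) = √(-1246 + (3 - 9680 + 170368)) = √(-1246 + 160691) = √159445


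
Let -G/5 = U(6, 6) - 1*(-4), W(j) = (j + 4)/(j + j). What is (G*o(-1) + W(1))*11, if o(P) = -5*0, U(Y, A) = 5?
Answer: 55/2 ≈ 27.500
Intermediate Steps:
o(P) = 0
W(j) = (4 + j)/(2*j) (W(j) = (4 + j)/((2*j)) = (4 + j)*(1/(2*j)) = (4 + j)/(2*j))
G = -45 (G = -5*(5 - 1*(-4)) = -5*(5 + 4) = -5*9 = -45)
(G*o(-1) + W(1))*11 = (-45*0 + (1/2)*(4 + 1)/1)*11 = (0 + (1/2)*1*5)*11 = (0 + 5/2)*11 = (5/2)*11 = 55/2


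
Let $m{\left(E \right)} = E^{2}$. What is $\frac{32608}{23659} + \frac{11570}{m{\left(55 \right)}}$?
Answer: $\frac{74474766}{14313695} \approx 5.203$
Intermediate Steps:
$\frac{32608}{23659} + \frac{11570}{m{\left(55 \right)}} = \frac{32608}{23659} + \frac{11570}{55^{2}} = 32608 \cdot \frac{1}{23659} + \frac{11570}{3025} = \frac{32608}{23659} + 11570 \cdot \frac{1}{3025} = \frac{32608}{23659} + \frac{2314}{605} = \frac{74474766}{14313695}$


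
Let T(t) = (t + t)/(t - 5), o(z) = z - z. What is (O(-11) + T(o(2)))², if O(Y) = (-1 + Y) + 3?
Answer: 81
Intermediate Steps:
o(z) = 0
O(Y) = 2 + Y
T(t) = 2*t/(-5 + t) (T(t) = (2*t)/(-5 + t) = 2*t/(-5 + t))
(O(-11) + T(o(2)))² = ((2 - 11) + 2*0/(-5 + 0))² = (-9 + 2*0/(-5))² = (-9 + 2*0*(-⅕))² = (-9 + 0)² = (-9)² = 81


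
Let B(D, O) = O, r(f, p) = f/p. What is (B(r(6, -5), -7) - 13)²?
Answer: 400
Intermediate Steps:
(B(r(6, -5), -7) - 13)² = (-7 - 13)² = (-20)² = 400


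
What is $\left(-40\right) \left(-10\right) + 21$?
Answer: $421$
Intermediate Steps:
$\left(-40\right) \left(-10\right) + 21 = 400 + 21 = 421$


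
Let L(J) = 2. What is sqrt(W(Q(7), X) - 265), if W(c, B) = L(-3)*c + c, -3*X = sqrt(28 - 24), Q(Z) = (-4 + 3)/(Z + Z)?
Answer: I*sqrt(51982)/14 ≈ 16.285*I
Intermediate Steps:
Q(Z) = -1/(2*Z)
X = -2/3 (X = -sqrt(28 - 24)/3 = -sqrt(4)/3 = -1/3*2 = -2/3 ≈ -0.66667)
W(c, B) = 3*c (W(c, B) = 2*c + c = 3*c)
sqrt(W(Q(7), X) - 265) = sqrt(3*(-1/2/7) - 265) = sqrt(3*(-1/2*1/7) - 265) = sqrt(3*(-1/14) - 265) = sqrt(-3/14 - 265) = sqrt(-3713/14) = I*sqrt(51982)/14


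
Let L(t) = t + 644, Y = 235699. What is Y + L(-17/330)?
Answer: 77993173/330 ≈ 2.3634e+5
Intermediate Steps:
L(t) = 644 + t
Y + L(-17/330) = 235699 + (644 - 17/330) = 235699 + 212503/330 = 77993173/330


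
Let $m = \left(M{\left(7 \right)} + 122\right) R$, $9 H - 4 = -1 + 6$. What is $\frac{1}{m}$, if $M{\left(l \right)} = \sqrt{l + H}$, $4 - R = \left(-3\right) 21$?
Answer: $\frac{61}{498346} - \frac{\sqrt{2}}{498346} \approx 0.00011957$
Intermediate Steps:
$R = 67$ ($R = 4 - \left(-3\right) 21 = 4 - -63 = 4 + 63 = 67$)
$H = 1$ ($H = \frac{4}{9} + \frac{-1 + 6}{9} = \frac{4}{9} + \frac{1}{9} \cdot 5 = \frac{4}{9} + \frac{5}{9} = 1$)
$M{\left(l \right)} = \sqrt{1 + l}$ ($M{\left(l \right)} = \sqrt{l + 1} = \sqrt{1 + l}$)
$m = 8174 + 134 \sqrt{2}$ ($m = \left(\sqrt{1 + 7} + 122\right) 67 = \left(\sqrt{8} + 122\right) 67 = \left(2 \sqrt{2} + 122\right) 67 = \left(122 + 2 \sqrt{2}\right) 67 = 8174 + 134 \sqrt{2} \approx 8363.5$)
$\frac{1}{m} = \frac{1}{8174 + 134 \sqrt{2}}$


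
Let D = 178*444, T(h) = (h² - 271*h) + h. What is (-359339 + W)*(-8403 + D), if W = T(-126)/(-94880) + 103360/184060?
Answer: -2770138480323651879/109147580 ≈ -2.5380e+10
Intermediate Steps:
T(h) = h² - 270*h
D = 79032
W = 3893369/109147580 (W = -126*(-270 - 126)/(-94880) + 103360/184060 = -126*(-396)*(-1/94880) + 103360*(1/184060) = 49896*(-1/94880) + 5168/9203 = -6237/11860 + 5168/9203 = 3893369/109147580 ≈ 0.035671)
(-359339 + W)*(-8403 + D) = (-359339 + 3893369/109147580)*(-8403 + 79032) = -39220978356251/109147580*70629 = -2770138480323651879/109147580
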